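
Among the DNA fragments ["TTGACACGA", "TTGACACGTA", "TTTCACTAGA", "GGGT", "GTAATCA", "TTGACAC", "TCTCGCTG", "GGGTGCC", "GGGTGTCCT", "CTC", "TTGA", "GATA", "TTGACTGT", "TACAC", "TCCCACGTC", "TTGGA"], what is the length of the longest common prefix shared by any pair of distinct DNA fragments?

8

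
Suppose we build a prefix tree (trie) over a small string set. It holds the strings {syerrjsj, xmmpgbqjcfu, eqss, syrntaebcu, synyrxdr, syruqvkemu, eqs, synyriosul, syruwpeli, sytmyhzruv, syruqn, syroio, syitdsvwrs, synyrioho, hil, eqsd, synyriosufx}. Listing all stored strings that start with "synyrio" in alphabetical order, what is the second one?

synyriosufx

DFS of the "synyrio" subtree visits, in order: "synyrioho", "synyriosufx", "synyriosul"
The 2nd is synyriosufx.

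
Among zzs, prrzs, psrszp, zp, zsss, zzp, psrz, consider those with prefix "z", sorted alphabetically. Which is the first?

zp

DFS of the "z" subtree visits, in order: "zp", "zsss", "zzp", "zzs"
Position 1: zp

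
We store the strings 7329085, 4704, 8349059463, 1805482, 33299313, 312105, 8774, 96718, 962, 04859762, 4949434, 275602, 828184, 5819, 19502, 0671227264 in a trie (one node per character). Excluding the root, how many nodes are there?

92

Trace insertions, counting only characters that open a new branch:
  "7329085" → 7 new (7, 3, 2, 9, 0, 8, 5)
  "4704" → 4 new (4, 7, 0, 4)
  "8349059463" → 10 new (8, 3, 4, 9, 0, 5, 9, 4, 6, 3)
  "1805482" → 7 new (1, 8, 0, 5, 4, 8, 2)
  "33299313" → 8 new (3, 3, 2, 9, 9, 3, 1, 3)
  "312105" → prefix "3" already present; 5 new (1, 2, 1, 0, 5)
  "8774" → prefix "8" already present; 3 new (7, 7, 4)
  "96718" → 5 new (9, 6, 7, 1, 8)
  "962" → prefix "96" already present; 1 new (2)
  "04859762" → 8 new (0, 4, 8, 5, 9, 7, 6, 2)
  "4949434" → prefix "4" already present; 6 new (9, 4, 9, 4, 3, 4)
  "275602" → 6 new (2, 7, 5, 6, 0, 2)
  "828184" → prefix "8" already present; 5 new (2, 8, 1, 8, 4)
  "5819" → 4 new (5, 8, 1, 9)
  "19502" → prefix "1" already present; 4 new (9, 5, 0, 2)
  "0671227264" → prefix "0" already present; 9 new (6, 7, 1, 2, 2, 7, 2, 6, 4)
Total nodes = 7 + 4 + 10 + 7 + 8 + 5 + 3 + 5 + 1 + 8 + 6 + 6 + 5 + 4 + 4 + 9 = 92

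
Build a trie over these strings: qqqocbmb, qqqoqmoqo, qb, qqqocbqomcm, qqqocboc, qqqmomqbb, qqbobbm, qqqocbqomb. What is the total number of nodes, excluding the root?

Insert word by word; a character creates a node only if that edge doesn't already exist:
  "qqqocbmb" → 8 new (q, q, q, o, c, b, m, b)
  "qqqoqmoqo" → prefix "qqqo" already present; 5 new (q, m, o, q, o)
  "qb" → prefix "q" already present; 1 new (b)
  "qqqocbqomcm" → prefix "qqqocb" already present; 5 new (q, o, m, c, m)
  "qqqocboc" → prefix "qqqocb" already present; 2 new (o, c)
  "qqqmomqbb" → prefix "qqq" already present; 6 new (m, o, m, q, b, b)
  "qqbobbm" → prefix "qq" already present; 5 new (b, o, b, b, m)
  "qqqocbqomb" → prefix "qqqocbqom" already present; 1 new (b)
Total nodes = 8 + 5 + 1 + 5 + 2 + 6 + 5 + 1 = 33

33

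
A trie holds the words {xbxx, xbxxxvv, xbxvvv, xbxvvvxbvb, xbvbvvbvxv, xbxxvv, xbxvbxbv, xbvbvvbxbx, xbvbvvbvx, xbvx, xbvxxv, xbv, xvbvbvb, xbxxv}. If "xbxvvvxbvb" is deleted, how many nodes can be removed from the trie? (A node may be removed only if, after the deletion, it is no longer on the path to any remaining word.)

4

Walk "xbxvvvxbvb" from the leaf back toward the root, removing each node that no remaining word uses.
The suffix "xbvb" (4 nodes) is used only by "xbxvvvxbvb"; "xbxvvv" is itself a stored word, so pruning stops there.
Nodes removed: 4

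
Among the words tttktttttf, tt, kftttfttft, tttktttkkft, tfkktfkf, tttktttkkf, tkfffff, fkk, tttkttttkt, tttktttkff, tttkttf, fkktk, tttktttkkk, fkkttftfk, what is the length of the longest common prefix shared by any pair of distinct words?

10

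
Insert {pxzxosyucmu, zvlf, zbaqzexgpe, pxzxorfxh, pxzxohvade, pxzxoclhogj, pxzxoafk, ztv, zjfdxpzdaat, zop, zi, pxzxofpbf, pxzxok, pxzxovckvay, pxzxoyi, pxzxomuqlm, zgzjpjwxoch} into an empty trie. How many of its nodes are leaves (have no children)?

17

A leaf is a node with no children — equivalently, the end of a word that is not a proper prefix of any other stored word.
Those words: "pxzxoafk", "pxzxoclhogj", "pxzxofpbf", "pxzxohvade", "pxzxok", "pxzxomuqlm", "pxzxorfxh", "pxzxosyucmu", "pxzxovckvay", "pxzxoyi", "zbaqzexgpe", "zgzjpjwxoch", "zi", "zjfdxpzdaat", "zop", "ztv", "zvlf"
Leaf count: 17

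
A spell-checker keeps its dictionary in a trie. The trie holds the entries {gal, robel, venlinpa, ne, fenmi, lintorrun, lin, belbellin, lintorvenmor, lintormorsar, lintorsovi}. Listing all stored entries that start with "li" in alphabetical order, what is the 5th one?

lintorvenmor

Words with prefix "li", in lexicographic order: "lin", "lintormorsar", "lintorrun", "lintorsovi", "lintorvenmor"
Position 5: lintorvenmor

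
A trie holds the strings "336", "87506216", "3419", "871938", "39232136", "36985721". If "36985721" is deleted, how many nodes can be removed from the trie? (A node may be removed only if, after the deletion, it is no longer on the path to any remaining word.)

Walk "36985721" from the leaf back toward the root, removing each node that no remaining word uses.
The suffix "6985721" (7 nodes) is used only by "36985721"; the node for "3" still has the child "3", so pruning stops there.
Nodes removed: 7

7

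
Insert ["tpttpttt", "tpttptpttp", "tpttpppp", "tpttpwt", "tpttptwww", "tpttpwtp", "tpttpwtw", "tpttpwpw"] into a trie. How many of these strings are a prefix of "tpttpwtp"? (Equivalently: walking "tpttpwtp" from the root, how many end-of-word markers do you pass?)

2

Traverse "tpttpwtp" character by character; count nodes along the way that are marked as word ends.
Prefixes of the query that are stored words: "tpttpwt", "tpttpwtp"
Count: 2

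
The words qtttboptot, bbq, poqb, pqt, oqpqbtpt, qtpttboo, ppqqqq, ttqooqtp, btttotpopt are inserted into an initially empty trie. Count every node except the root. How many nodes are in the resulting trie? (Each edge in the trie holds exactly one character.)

55

Insert word by word; a character creates a node only if that edge doesn't already exist:
  "qtttboptot" → 10 new (q, t, t, t, b, o, p, t, o, t)
  "bbq" → 3 new (b, b, q)
  "poqb" → 4 new (p, o, q, b)
  "pqt" → prefix "p" already present; 2 new (q, t)
  "oqpqbtpt" → 8 new (o, q, p, q, b, t, p, t)
  "qtpttboo" → prefix "qt" already present; 6 new (p, t, t, b, o, o)
  "ppqqqq" → prefix "p" already present; 5 new (p, q, q, q, q)
  "ttqooqtp" → 8 new (t, t, q, o, o, q, t, p)
  "btttotpopt" → prefix "b" already present; 9 new (t, t, t, o, t, p, o, p, t)
Total nodes = 10 + 3 + 4 + 2 + 8 + 6 + 5 + 8 + 9 = 55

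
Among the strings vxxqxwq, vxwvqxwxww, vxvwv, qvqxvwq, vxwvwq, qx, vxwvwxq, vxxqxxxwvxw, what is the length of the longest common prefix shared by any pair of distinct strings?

5

Look for the deepest trie node that still has at least two words in its subtree.
e.g. "vxwvwq" and "vxwvwxq" share the prefix "vxwvw" of length 5; no pair shares a longer one.
Longest shared-prefix length: 5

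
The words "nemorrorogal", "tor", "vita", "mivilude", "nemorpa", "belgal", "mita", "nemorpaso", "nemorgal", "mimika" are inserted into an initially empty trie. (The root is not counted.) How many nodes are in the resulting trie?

46

For each word, the new-node count is its length minus the longest prefix already in the trie:
  "nemorrorogal" → 12 new (n, e, m, o, r, r, o, r, o, g, a, l)
  "tor" → 3 new (t, o, r)
  "vita" → 4 new (v, i, t, a)
  "mivilude" → 8 new (m, i, v, i, l, u, d, e)
  "nemorpa" → prefix "nemor" already present; 2 new (p, a)
  "belgal" → 6 new (b, e, l, g, a, l)
  "mita" → prefix "mi" already present; 2 new (t, a)
  "nemorpaso" → prefix "nemorpa" already present; 2 new (s, o)
  "nemorgal" → prefix "nemor" already present; 3 new (g, a, l)
  "mimika" → prefix "mi" already present; 4 new (m, i, k, a)
Total nodes = 12 + 3 + 4 + 8 + 2 + 6 + 2 + 2 + 3 + 4 = 46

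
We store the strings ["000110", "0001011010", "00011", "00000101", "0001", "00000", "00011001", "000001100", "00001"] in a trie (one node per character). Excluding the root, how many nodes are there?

23

Trace insertions, counting only characters that open a new branch:
  "000110" → 6 new (0, 0, 0, 1, 1, 0)
  "0001011010" → prefix "0001" already present; 6 new (0, 1, 1, 0, 1, 0)
  "00011" → prefix "00011" already present; 0 new (none)
  "00000101" → prefix "000" already present; 5 new (0, 0, 1, 0, 1)
  "0001" → prefix "0001" already present; 0 new (none)
  "00000" → prefix "00000" already present; 0 new (none)
  "00011001" → prefix "000110" already present; 2 new (0, 1)
  "000001100" → prefix "000001" already present; 3 new (1, 0, 0)
  "00001" → prefix "0000" already present; 1 new (1)
Total nodes = 6 + 6 + 0 + 5 + 0 + 0 + 2 + 3 + 1 = 23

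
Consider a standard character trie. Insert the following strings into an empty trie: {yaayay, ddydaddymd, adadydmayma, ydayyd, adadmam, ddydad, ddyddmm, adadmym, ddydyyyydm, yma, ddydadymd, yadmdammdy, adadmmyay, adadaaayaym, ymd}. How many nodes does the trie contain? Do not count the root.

Insert word by word; a character creates a node only if that edge doesn't already exist:
  "yaayay" → 6 new (y, a, a, y, a, y)
  "ddydaddymd" → 10 new (d, d, y, d, a, d, d, y, m, d)
  "adadydmayma" → 11 new (a, d, a, d, y, d, m, a, y, m, a)
  "ydayyd" → prefix "y" already present; 5 new (d, a, y, y, d)
  "adadmam" → prefix "adad" already present; 3 new (m, a, m)
  "ddydad" → prefix "ddydad" already present; 0 new (none)
  "ddyddmm" → prefix "ddyd" already present; 3 new (d, m, m)
  "adadmym" → prefix "adadm" already present; 2 new (y, m)
  "ddydyyyydm" → prefix "ddyd" already present; 6 new (y, y, y, y, d, m)
  "yma" → prefix "y" already present; 2 new (m, a)
  "ddydadymd" → prefix "ddydad" already present; 3 new (y, m, d)
  "yadmdammdy" → prefix "ya" already present; 8 new (d, m, d, a, m, m, d, y)
  "adadmmyay" → prefix "adadm" already present; 4 new (m, y, a, y)
  "adadaaayaym" → prefix "adad" already present; 7 new (a, a, a, y, a, y, m)
  "ymd" → prefix "ym" already present; 1 new (d)
Total nodes = 6 + 10 + 11 + 5 + 3 + 0 + 3 + 2 + 6 + 2 + 3 + 8 + 4 + 7 + 1 = 71

71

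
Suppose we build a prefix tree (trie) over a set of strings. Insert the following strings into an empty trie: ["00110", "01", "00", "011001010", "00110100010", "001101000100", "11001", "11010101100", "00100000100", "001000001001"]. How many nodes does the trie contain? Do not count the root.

Insert word by word; a character creates a node only if that edge doesn't already exist:
  "00110" → 5 new (0, 0, 1, 1, 0)
  "01" → prefix "0" already present; 1 new (1)
  "00" → prefix "00" already present; 0 new (none)
  "011001010" → prefix "01" already present; 7 new (1, 0, 0, 1, 0, 1, 0)
  "00110100010" → prefix "00110" already present; 6 new (1, 0, 0, 0, 1, 0)
  "001101000100" → prefix "00110100010" already present; 1 new (0)
  "11001" → 5 new (1, 1, 0, 0, 1)
  "11010101100" → prefix "110" already present; 8 new (1, 0, 1, 0, 1, 1, 0, 0)
  "00100000100" → prefix "001" already present; 8 new (0, 0, 0, 0, 0, 1, 0, 0)
  "001000001001" → prefix "00100000100" already present; 1 new (1)
Total nodes = 5 + 1 + 0 + 7 + 6 + 1 + 5 + 8 + 8 + 1 = 42

42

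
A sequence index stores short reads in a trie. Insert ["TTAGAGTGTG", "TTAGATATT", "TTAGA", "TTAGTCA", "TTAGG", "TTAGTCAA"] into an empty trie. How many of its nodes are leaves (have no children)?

Leaves are exactly the stored words that no other stored word extends.
Those words: "TTAGAGTGTG", "TTAGATATT", "TTAGG", "TTAGTCAA"
Leaf count: 4

4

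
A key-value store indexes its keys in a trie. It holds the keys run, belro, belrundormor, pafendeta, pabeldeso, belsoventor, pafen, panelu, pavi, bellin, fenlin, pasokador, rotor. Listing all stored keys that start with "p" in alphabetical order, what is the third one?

Filter for "p…" and sort: "pabeldeso", "pafen", "pafendeta", "panelu", "pasokador", "pavi"
Position 3: pafendeta

pafendeta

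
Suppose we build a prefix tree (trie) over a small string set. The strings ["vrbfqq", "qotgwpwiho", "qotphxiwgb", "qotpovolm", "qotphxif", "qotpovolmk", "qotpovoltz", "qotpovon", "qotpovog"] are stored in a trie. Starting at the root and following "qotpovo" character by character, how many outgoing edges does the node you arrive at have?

Follow the path "qotpovo" to its node, then look at its outgoing edges.
Distinct next characters after "qotpovo": g, l, n.
That node has 3 child edges.

3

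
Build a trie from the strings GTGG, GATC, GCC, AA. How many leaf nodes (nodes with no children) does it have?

4

A leaf is a node with no children — equivalently, the end of a word that is not a proper prefix of any other stored word.
Those words: "AA", "GATC", "GCC", "GTGG"
Leaf count: 4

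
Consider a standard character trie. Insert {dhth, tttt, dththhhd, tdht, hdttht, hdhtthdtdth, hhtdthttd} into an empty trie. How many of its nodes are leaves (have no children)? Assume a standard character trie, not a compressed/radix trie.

7

A leaf is a node with no children — equivalently, the end of a word that is not a proper prefix of any other stored word.
Those words: "dhth", "dththhhd", "hdhtthdtdth", "hdttht", "hhtdthttd", "tdht", "tttt"
Leaf count: 7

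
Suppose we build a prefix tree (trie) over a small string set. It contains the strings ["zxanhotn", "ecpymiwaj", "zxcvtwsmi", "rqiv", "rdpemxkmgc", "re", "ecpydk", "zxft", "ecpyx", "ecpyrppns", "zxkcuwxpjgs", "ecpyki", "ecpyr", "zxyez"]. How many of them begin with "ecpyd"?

Filter for entries beginning with "ecpyd":
Matches: "ecpydk"
Count: 1

1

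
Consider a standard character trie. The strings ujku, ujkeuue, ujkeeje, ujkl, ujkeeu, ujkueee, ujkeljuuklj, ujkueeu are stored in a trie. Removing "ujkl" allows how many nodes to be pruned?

1

A node on "ujkl"'s path can go only if nothing else ends at it or branches off below it.
The suffix "l" (1 node) is used only by "ujkl"; the node for "ujk" still has the child "u", so pruning stops there.
Nodes removed: 1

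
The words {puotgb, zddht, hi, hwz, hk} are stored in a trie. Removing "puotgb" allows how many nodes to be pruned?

6

After clearing the end-marker at "puotgb", prune upward until reaching a node still needed by another word.
No other word shares any prefix with "puotgb", so all 6 of its nodes go.
Nodes removed: 6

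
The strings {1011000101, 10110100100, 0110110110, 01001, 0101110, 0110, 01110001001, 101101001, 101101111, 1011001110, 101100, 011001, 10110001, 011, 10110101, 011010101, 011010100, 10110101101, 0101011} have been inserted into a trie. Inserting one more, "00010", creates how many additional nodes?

"0" is already a path in the trie; the remaining "0010" must be added.
New nodes needed: |"00010"| − 1 = 5 − 1 = 4.

4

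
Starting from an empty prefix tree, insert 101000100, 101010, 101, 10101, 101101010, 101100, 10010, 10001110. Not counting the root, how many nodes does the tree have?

Insert word by word; a character creates a node only if that edge doesn't already exist:
  "101000100" → 9 new (1, 0, 1, 0, 0, 0, 1, 0, 0)
  "101010" → prefix "1010" already present; 2 new (1, 0)
  "101" → prefix "101" already present; 0 new (none)
  "10101" → prefix "10101" already present; 0 new (none)
  "101101010" → prefix "101" already present; 6 new (1, 0, 1, 0, 1, 0)
  "101100" → prefix "10110" already present; 1 new (0)
  "10010" → prefix "10" already present; 3 new (0, 1, 0)
  "10001110" → prefix "100" already present; 5 new (0, 1, 1, 1, 0)
Total nodes = 9 + 2 + 0 + 0 + 6 + 1 + 3 + 5 = 26

26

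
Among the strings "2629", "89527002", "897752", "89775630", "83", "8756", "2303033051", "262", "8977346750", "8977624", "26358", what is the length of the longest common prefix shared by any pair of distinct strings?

Equivalently: take the maximum, over all pairs, of their longest common prefix length.
"897752" and "89775630" agree on "89775" (5 characters) before diverging; nothing deeper is shared.
Longest shared-prefix length: 5

5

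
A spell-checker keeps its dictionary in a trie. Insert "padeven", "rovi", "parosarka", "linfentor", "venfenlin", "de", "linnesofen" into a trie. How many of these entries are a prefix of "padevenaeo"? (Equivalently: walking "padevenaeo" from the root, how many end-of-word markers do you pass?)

Check each prefix of "padevenaeo" against the stored set — each match is an end-marker on the path.
Prefixes of the query that are stored words: "padeven"
Count: 1

1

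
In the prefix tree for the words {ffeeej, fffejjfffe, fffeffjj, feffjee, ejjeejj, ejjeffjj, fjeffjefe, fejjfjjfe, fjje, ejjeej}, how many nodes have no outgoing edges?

A leaf is a node with no children — equivalently, the end of a word that is not a proper prefix of any other stored word.
Those words: "ejjeejj", "ejjeffjj", "feffjee", "fejjfjjfe", "ffeeej", "fffeffjj", "fffejjfffe", "fjeffjefe", "fjje"
Leaf count: 9

9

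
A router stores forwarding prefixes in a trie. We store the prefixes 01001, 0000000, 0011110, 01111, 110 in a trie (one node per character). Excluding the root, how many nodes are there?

22

Trace insertions, counting only characters that open a new branch:
  "01001" → 5 new (0, 1, 0, 0, 1)
  "0000000" → prefix "0" already present; 6 new (0, 0, 0, 0, 0, 0)
  "0011110" → prefix "00" already present; 5 new (1, 1, 1, 1, 0)
  "01111" → prefix "01" already present; 3 new (1, 1, 1)
  "110" → 3 new (1, 1, 0)
Total nodes = 5 + 6 + 5 + 3 + 3 = 22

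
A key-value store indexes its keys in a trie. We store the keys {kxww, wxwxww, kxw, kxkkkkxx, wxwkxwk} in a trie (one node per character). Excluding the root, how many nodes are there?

Trace insertions, counting only characters that open a new branch:
  "kxww" → 4 new (k, x, w, w)
  "wxwxww" → 6 new (w, x, w, x, w, w)
  "kxw" → prefix "kxw" already present; 0 new (none)
  "kxkkkkxx" → prefix "kx" already present; 6 new (k, k, k, k, x, x)
  "wxwkxwk" → prefix "wxw" already present; 4 new (k, x, w, k)
Total nodes = 4 + 6 + 0 + 6 + 4 = 20

20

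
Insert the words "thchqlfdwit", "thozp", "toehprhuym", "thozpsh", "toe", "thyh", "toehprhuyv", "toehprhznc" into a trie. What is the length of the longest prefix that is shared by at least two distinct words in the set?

Look for the deepest trie node that still has at least two words in its subtree.
e.g. "toehprhuym" and "toehprhuyv" share the prefix "toehprhuy" of length 9; no pair shares a longer one.
Longest shared-prefix length: 9

9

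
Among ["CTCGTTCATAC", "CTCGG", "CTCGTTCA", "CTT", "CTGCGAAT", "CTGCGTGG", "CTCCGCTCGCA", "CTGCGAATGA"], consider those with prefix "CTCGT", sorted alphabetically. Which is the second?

CTCGTTCATAC

DFS of the "CTCGT" subtree visits, in order: "CTCGTTCA", "CTCGTTCATAC"
The 2nd is CTCGTTCATAC.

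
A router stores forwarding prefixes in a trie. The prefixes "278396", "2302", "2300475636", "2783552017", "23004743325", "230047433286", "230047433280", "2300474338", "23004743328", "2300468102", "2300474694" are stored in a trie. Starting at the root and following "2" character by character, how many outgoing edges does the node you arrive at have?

Walk "2" from the root, arriving at one node.
Characters that immediately follow "2" among the stored strings: {3, 7}.
That node has 2 child edges.

2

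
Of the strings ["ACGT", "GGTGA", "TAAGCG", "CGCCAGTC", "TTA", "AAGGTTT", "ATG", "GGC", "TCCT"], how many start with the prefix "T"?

Filter for entries beginning with "T":
Words under "T": TAAGCG, TCCT, TTA
Count: 3

3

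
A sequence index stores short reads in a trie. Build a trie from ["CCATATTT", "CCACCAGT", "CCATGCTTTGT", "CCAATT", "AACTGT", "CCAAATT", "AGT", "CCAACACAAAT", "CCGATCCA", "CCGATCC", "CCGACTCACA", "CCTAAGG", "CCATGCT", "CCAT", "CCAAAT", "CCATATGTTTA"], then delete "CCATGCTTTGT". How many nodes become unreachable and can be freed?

4

A node on "CCATGCTTTGT"'s path can go only if nothing else ends at it or branches off below it.
The suffix "TTGT" (4 nodes) is used only by "CCATGCTTTGT"; "CCATGCT" is itself a stored word, so pruning stops there.
Nodes removed: 4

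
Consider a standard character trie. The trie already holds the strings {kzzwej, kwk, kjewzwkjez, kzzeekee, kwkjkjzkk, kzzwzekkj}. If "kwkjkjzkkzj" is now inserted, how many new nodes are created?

2

The longest prefix of "kwkjkjzkkzj" already in the trie is "kwkjkjzkk" (length 9).
Each of the 2 remaining characters creates one node.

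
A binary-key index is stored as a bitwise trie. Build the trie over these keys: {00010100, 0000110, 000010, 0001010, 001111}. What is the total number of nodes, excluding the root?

17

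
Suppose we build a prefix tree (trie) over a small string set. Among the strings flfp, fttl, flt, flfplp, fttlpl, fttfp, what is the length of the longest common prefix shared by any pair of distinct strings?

The deepest shared node is where two words last agree before diverging.
e.g. "flfp" and "flfplp" share the prefix "flfp" of length 4; no pair shares a longer one.
Longest shared-prefix length: 4

4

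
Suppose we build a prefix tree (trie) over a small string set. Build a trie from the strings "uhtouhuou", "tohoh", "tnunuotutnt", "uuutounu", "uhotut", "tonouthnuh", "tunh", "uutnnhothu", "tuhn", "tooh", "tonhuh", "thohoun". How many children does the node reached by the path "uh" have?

2

Walk "uh" from the root, arriving at one node.
Characters that immediately follow "uh" among the stored strings: {o, t}.
That node has 2 child edges.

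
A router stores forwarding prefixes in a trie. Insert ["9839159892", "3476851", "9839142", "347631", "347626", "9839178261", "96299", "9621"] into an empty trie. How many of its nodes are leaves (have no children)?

8

A leaf is a node with no children — equivalently, the end of a word that is not a proper prefix of any other stored word.
Those words: "347626", "347631", "3476851", "9621", "96299", "9839142", "9839159892", "9839178261"
Leaf count: 8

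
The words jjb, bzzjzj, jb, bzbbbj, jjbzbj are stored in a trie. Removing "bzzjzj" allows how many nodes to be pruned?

4

A node on "bzzjzj"'s path can go only if nothing else ends at it or branches off below it.
The suffix "zjzj" (4 nodes) is used only by "bzzjzj"; the node for "bz" still has the child "b", so pruning stops there.
Nodes removed: 4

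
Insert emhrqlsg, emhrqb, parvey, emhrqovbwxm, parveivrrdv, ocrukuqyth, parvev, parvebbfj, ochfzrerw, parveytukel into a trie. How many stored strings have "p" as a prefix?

5

Traverse to the node for "p", then collect every word in that subtree.
Words under "p": parvebbfj, parveivrrdv, parvev, parvey, parveytukel
Count: 5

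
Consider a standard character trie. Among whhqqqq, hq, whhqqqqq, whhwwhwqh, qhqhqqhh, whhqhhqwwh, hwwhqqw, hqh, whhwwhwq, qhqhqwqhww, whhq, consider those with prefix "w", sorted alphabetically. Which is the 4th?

Filter for "w…" and sort: "whhq", "whhqhhqwwh", "whhqqqq", "whhqqqqq", "whhwwhwq", "whhwwhwqh"
Position 4: whhqqqqq

whhqqqqq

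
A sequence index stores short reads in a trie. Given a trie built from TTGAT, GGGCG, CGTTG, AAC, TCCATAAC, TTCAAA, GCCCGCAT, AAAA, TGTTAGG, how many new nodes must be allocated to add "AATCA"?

3

Walking "AATCA" from the root, the first 2 characters ("AA") follow existing edges; "T" is the first miss.
Each of the 3 remaining characters creates one node.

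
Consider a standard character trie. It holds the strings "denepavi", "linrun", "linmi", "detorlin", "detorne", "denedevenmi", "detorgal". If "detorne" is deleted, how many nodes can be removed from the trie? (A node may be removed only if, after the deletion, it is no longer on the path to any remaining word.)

2

A node on "detorne"'s path can go only if nothing else ends at it or branches off below it.
The suffix "ne" (2 nodes) is used only by "detorne"; the node for "detor" still has the child "l", so pruning stops there.
Nodes removed: 2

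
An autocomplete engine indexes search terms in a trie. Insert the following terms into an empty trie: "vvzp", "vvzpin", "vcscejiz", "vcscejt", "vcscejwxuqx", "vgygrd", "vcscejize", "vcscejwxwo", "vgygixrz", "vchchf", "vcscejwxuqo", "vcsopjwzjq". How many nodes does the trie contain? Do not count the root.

43

For each word, the new-node count is its length minus the longest prefix already in the trie:
  "vvzp" → 4 new (v, v, z, p)
  "vvzpin" → prefix "vvzp" already present; 2 new (i, n)
  "vcscejiz" → prefix "v" already present; 7 new (c, s, c, e, j, i, z)
  "vcscejt" → prefix "vcscej" already present; 1 new (t)
  "vcscejwxuqx" → prefix "vcscej" already present; 5 new (w, x, u, q, x)
  "vgygrd" → prefix "v" already present; 5 new (g, y, g, r, d)
  "vcscejize" → prefix "vcscejiz" already present; 1 new (e)
  "vcscejwxwo" → prefix "vcscejwx" already present; 2 new (w, o)
  "vgygixrz" → prefix "vgyg" already present; 4 new (i, x, r, z)
  "vchchf" → prefix "vc" already present; 4 new (h, c, h, f)
  "vcscejwxuqo" → prefix "vcscejwxuq" already present; 1 new (o)
  "vcsopjwzjq" → prefix "vcs" already present; 7 new (o, p, j, w, z, j, q)
Total nodes = 4 + 2 + 7 + 1 + 5 + 5 + 1 + 2 + 4 + 4 + 1 + 7 = 43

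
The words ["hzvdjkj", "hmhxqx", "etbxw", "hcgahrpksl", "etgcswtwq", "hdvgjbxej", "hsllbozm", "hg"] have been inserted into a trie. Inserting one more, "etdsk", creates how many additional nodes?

"et" is already a path in the trie; the remaining "dsk" must be added.
Each of the 3 remaining characters creates one node.

3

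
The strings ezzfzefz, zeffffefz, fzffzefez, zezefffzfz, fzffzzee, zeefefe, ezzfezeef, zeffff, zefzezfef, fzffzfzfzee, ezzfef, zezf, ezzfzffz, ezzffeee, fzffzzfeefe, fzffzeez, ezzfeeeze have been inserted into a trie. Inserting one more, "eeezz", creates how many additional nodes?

4

"e" is already a path in the trie; the remaining "eezz" must be added.
New nodes needed: |"eeezz"| − 1 = 5 − 1 = 4.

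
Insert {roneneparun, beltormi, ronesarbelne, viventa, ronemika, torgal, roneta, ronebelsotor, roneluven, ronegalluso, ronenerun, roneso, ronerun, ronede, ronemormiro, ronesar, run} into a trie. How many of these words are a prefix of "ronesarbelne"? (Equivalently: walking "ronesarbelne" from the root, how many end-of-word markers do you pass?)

2

Check each prefix of "ronesarbelne" against the stored set — each match is an end-marker on the path.
Prefixes of the query that are stored words: "ronesar", "ronesarbelne"
Count: 2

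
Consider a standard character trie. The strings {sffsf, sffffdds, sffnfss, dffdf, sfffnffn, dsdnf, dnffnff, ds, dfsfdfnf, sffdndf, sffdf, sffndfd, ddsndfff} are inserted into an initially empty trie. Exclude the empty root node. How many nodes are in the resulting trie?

Count nodes per top-level branch (shared prefixes stored once):
  'd'-branch (ddsndfff, dffdf, dfsfdfnf, dnffnff, ds, dsdnf): 28 nodes
  's'-branch (sffdf, sffdndf, sffffdds, sfffnffn, sffndfd, sffnfss, sffsf): 26 nodes
Sum: 54

54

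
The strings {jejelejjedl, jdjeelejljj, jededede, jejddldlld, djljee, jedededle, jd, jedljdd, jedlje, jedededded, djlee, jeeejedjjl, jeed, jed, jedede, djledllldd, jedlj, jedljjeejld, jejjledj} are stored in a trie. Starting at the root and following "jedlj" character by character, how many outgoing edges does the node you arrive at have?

3

Follow the path "jedlj" to its node, then look at its outgoing edges.
Characters that immediately follow "jedlj" among the stored strings: {d, e, j}.
That node has 3 child edges.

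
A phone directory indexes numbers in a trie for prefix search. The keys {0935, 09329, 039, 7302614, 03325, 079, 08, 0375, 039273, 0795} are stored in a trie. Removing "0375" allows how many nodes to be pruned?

After clearing the end-marker at "0375", prune upward until reaching a node still needed by another word.
The suffix "75" (2 nodes) is used only by "0375"; the node for "03" still has the child "9", so pruning stops there.
Nodes removed: 2

2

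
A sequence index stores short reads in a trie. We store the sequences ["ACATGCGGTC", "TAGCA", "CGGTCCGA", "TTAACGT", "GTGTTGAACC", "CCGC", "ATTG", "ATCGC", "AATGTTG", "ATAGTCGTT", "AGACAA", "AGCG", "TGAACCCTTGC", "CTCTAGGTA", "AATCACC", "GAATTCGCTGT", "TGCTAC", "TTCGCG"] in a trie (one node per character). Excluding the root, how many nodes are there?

108

Count nodes per top-level branch (shared prefixes stored once):
  'A'-branch (AATCACC, AATGTTG, ACATGCGGTC, AGACAA, AGCG, ATAGTCGTT, ATCGC, ATTG): 40 nodes
  'C'-branch (CCGC, CGGTCCGA, CTCTAGGTA): 19 nodes
  'G'-branch (GAATTCGCTGT, GTGTTGAACC): 20 nodes
  'T'-branch (TAGCA, TGAACCCTTGC, TGCTAC, TTAACGT, TTCGCG): 29 nodes
Sum: 108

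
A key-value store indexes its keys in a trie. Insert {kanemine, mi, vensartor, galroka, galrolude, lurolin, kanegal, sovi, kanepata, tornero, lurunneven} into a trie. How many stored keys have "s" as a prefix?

1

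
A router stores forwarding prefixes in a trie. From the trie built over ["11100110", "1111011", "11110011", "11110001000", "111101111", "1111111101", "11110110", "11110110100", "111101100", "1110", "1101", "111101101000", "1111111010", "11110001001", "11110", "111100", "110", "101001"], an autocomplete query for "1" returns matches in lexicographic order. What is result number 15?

Filter for "1…" and sort: "101001", "110", "1101", "1110", "11100110", "11110", "111100", "11110001000", "11110001001", "11110011", "1111011", "11110110", "111101100", "11110110100", "111101101000", "111101111", "1111111010", "1111111101"
Position 15: 111101101000

111101101000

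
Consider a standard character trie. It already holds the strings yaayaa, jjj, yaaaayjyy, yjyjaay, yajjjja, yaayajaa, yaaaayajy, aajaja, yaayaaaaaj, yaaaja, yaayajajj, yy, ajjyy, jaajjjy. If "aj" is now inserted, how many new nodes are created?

"aj" is already a full path in the trie; only an end-marker is added.
No new nodes are needed: 0.

0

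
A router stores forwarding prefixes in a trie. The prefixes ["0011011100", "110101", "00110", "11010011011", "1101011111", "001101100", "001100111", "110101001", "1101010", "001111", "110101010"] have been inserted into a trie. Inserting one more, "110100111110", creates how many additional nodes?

"11010011" is already a path in the trie; the remaining "1110" must be added.
New nodes needed: |"110100111110"| − 8 = 12 − 8 = 4.

4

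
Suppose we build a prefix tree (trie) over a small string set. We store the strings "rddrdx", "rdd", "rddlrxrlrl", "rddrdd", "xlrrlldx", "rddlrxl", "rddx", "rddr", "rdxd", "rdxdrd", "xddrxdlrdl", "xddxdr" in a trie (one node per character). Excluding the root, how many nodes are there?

40

Insert word by word; a character creates a node only if that edge doesn't already exist:
  "rddrdx" → 6 new (r, d, d, r, d, x)
  "rdd" → prefix "rdd" already present; 0 new (none)
  "rddlrxrlrl" → prefix "rdd" already present; 7 new (l, r, x, r, l, r, l)
  "rddrdd" → prefix "rddrd" already present; 1 new (d)
  "xlrrlldx" → 8 new (x, l, r, r, l, l, d, x)
  "rddlrxl" → prefix "rddlrx" already present; 1 new (l)
  "rddx" → prefix "rdd" already present; 1 new (x)
  "rddr" → prefix "rddr" already present; 0 new (none)
  "rdxd" → prefix "rd" already present; 2 new (x, d)
  "rdxdrd" → prefix "rdxd" already present; 2 new (r, d)
  "xddrxdlrdl" → prefix "x" already present; 9 new (d, d, r, x, d, l, r, d, l)
  "xddxdr" → prefix "xdd" already present; 3 new (x, d, r)
Total nodes = 6 + 0 + 7 + 1 + 8 + 1 + 1 + 0 + 2 + 2 + 9 + 3 = 40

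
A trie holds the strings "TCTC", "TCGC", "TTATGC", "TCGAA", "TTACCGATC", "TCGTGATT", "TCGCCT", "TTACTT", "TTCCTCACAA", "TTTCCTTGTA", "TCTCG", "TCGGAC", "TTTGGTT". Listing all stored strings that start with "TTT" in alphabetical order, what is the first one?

Filter for "TTT…" and sort: "TTTCCTTGTA", "TTTGGTT"
The 1st is TTTCCTTGTA.

TTTCCTTGTA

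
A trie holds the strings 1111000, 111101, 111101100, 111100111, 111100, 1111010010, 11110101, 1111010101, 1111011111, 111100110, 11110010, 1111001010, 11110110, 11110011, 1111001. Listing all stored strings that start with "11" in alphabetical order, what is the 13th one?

11110110

DFS of the "11" subtree visits, in order: "111100", "1111000", "1111001", "11110010", "1111001010", "11110011", "111100110", "111100111", "111101", "1111010010", "11110101", "1111010101", "11110110", "111101100", "1111011111"
The 13th is 11110110.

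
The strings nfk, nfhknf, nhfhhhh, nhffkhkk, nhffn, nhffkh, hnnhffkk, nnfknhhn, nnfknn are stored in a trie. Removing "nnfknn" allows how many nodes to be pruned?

1

A node on "nnfknn"'s path can go only if nothing else ends at it or branches off below it.
The suffix "n" (1 node) is used only by "nnfknn"; the node for "nnfkn" still has the child "h", so pruning stops there.
Nodes removed: 1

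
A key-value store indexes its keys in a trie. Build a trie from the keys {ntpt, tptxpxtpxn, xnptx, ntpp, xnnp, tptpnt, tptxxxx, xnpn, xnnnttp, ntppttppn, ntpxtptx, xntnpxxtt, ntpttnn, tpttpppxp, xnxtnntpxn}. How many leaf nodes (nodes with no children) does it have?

13

A leaf is a node with no children — equivalently, the end of a word that is not a proper prefix of any other stored word.
Those words: "ntppttppn", "ntpttnn", "ntpxtptx", "tptpnt", "tpttpppxp", "tptxpxtpxn", "tptxxxx", "xnnnttp", "xnnp", "xnpn", "xnptx", "xntnpxxtt", "xnxtnntpxn"
Leaf count: 13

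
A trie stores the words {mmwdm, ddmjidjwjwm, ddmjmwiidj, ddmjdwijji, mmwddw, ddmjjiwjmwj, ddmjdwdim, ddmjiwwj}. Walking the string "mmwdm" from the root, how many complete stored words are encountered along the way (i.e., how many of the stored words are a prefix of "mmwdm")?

1

Walk "mmwdm" from the root; an end-of-word marker is hit whenever a stored word is a prefix of "mmwdm".
Prefixes of the query that are stored words: "mmwdm"
Count: 1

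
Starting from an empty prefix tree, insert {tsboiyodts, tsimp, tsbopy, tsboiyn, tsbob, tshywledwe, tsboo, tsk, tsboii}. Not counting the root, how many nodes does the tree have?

Insert word by word; a character creates a node only if that edge doesn't already exist:
  "tsboiyodts" → 10 new (t, s, b, o, i, y, o, d, t, s)
  "tsimp" → prefix "ts" already present; 3 new (i, m, p)
  "tsbopy" → prefix "tsbo" already present; 2 new (p, y)
  "tsboiyn" → prefix "tsboiy" already present; 1 new (n)
  "tsbob" → prefix "tsbo" already present; 1 new (b)
  "tshywledwe" → prefix "ts" already present; 8 new (h, y, w, l, e, d, w, e)
  "tsboo" → prefix "tsbo" already present; 1 new (o)
  "tsk" → prefix "ts" already present; 1 new (k)
  "tsboii" → prefix "tsboi" already present; 1 new (i)
Total nodes = 10 + 3 + 2 + 1 + 1 + 8 + 1 + 1 + 1 = 28

28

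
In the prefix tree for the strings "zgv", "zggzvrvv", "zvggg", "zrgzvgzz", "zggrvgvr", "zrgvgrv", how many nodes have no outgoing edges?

Leaves are exactly the stored words that no other stored word extends.
Those words: "zggrvgvr", "zggzvrvv", "zgv", "zrgvgrv", "zrgzvgzz", "zvggg"
Leaf count: 6

6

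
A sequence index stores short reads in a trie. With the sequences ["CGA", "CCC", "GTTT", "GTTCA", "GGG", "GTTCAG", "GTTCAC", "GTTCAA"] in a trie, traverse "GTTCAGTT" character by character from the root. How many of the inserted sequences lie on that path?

2

Check each prefix of "GTTCAGTT" against the stored set — each match is an end-marker on the path.
Prefixes of the query that are stored words: "GTTCA", "GTTCAG"
Count: 2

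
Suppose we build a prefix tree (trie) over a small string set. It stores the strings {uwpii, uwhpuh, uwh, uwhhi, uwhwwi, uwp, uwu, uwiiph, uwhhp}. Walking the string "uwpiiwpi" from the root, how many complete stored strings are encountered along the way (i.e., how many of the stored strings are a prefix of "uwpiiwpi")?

Traverse "uwpiiwpi" character by character; count nodes along the way that are marked as word ends.
Prefixes of the query that are stored words: "uwp", "uwpii"
Count: 2

2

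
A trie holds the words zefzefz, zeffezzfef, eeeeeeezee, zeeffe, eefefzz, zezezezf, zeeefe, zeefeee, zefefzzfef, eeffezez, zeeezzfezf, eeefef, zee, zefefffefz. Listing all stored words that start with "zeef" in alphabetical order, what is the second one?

zeeffe

Words with prefix "zeef", in lexicographic order: "zeefeee", "zeeffe"
The 2nd is zeeffe.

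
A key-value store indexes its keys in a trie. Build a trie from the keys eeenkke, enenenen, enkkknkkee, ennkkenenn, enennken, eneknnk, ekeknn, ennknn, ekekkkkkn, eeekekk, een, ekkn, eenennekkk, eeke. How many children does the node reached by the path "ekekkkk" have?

1

The children of the "ekekkkk" node are the distinct next characters among strings starting with "ekekkkk".
Characters that immediately follow "ekekkkk" among the stored strings: {k}.
That node has 1 child edge.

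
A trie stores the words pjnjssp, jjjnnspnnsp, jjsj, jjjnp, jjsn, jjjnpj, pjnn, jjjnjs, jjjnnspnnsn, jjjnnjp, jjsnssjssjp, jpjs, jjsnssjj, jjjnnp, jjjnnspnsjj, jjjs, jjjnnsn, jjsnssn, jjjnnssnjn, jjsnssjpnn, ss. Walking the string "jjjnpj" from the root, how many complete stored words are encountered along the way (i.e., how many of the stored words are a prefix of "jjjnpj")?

Check each prefix of "jjjnpj" against the stored set — each match is an end-marker on the path.
Prefixes of the query that are stored words: "jjjnp", "jjjnpj"
Count: 2

2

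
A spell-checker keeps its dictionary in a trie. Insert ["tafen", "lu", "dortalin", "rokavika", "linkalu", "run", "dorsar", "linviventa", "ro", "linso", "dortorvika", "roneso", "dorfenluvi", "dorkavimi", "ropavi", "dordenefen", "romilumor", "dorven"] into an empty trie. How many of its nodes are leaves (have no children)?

A leaf is a node with no children — equivalently, the end of a word that is not a proper prefix of any other stored word.
Those words: "dordenefen", "dorfenluvi", "dorkavimi", "dorsar", "dortalin", "dortorvika", "dorven", "linkalu", "linso", "linviventa", "lu", "rokavika", "romilumor", "roneso", "ropavi", "run", "tafen"
Leaf count: 17

17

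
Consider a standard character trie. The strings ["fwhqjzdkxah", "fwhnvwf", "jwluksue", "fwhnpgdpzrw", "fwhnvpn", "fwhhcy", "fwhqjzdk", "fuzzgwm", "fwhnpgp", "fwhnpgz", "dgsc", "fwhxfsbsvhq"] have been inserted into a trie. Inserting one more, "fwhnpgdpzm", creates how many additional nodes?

1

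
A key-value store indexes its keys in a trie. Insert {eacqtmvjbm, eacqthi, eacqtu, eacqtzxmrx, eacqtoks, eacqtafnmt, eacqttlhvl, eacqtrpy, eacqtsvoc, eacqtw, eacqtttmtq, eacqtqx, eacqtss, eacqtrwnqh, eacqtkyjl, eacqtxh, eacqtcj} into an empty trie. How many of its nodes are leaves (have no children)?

17

A leaf is a node with no children — equivalently, the end of a word that is not a proper prefix of any other stored word.
Those words: "eacqtafnmt", "eacqtcj", "eacqthi", "eacqtkyjl", "eacqtmvjbm", "eacqtoks", "eacqtqx", "eacqtrpy", "eacqtrwnqh", "eacqtss", "eacqtsvoc", "eacqttlhvl", "eacqtttmtq", "eacqtu", "eacqtw", "eacqtxh", "eacqtzxmrx"
Leaf count: 17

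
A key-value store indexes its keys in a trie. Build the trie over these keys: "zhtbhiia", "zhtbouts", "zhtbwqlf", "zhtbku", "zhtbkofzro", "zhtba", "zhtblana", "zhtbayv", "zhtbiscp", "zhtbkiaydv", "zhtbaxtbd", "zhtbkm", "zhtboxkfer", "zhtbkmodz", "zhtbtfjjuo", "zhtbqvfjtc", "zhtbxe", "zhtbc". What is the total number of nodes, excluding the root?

67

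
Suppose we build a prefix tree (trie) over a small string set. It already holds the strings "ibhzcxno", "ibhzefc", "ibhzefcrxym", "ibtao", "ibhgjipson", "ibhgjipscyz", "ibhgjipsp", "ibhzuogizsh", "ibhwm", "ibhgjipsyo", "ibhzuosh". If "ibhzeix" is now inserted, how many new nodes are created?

2

The longest prefix of "ibhzeix" already in the trie is "ibhze" (length 5).
Each of the 2 remaining characters creates one node.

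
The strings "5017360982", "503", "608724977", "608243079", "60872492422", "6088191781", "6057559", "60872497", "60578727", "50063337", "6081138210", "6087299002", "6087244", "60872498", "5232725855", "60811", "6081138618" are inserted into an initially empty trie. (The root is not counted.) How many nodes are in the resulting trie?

For each word, the new-node count is its length minus the longest prefix already in the trie:
  "5017360982" → 10 new (5, 0, 1, 7, 3, 6, 0, 9, 8, 2)
  "503" → prefix "50" already present; 1 new (3)
  "608724977" → 9 new (6, 0, 8, 7, 2, 4, 9, 7, 7)
  "608243079" → prefix "608" already present; 6 new (2, 4, 3, 0, 7, 9)
  "60872492422" → prefix "6087249" already present; 4 new (2, 4, 2, 2)
  "6088191781" → prefix "608" already present; 7 new (8, 1, 9, 1, 7, 8, 1)
  "6057559" → prefix "60" already present; 5 new (5, 7, 5, 5, 9)
  "60872497" → prefix "60872497" already present; 0 new (none)
  "60578727" → prefix "6057" already present; 4 new (8, 7, 2, 7)
  "50063337" → prefix "50" already present; 6 new (0, 6, 3, 3, 3, 7)
  "6081138210" → prefix "608" already present; 7 new (1, 1, 3, 8, 2, 1, 0)
  "6087299002" → prefix "60872" already present; 5 new (9, 9, 0, 0, 2)
  "6087244" → prefix "608724" already present; 1 new (4)
  "60872498" → prefix "6087249" already present; 1 new (8)
  "5232725855" → prefix "5" already present; 9 new (2, 3, 2, 7, 2, 5, 8, 5, 5)
  "60811" → prefix "60811" already present; 0 new (none)
  "6081138618" → prefix "6081138" already present; 3 new (6, 1, 8)
Total nodes = 10 + 1 + 9 + 6 + 4 + 7 + 5 + 0 + 4 + 6 + 7 + 5 + 1 + 1 + 9 + 0 + 3 = 78

78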